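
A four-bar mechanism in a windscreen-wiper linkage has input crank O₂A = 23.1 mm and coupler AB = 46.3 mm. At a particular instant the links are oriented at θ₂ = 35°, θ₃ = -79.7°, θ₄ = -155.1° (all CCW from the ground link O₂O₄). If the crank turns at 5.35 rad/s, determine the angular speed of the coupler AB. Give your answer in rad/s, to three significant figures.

0.484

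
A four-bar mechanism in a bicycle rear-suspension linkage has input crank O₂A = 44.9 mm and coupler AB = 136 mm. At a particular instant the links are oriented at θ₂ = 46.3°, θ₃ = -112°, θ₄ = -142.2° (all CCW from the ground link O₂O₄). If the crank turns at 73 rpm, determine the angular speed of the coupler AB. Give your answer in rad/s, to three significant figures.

0.742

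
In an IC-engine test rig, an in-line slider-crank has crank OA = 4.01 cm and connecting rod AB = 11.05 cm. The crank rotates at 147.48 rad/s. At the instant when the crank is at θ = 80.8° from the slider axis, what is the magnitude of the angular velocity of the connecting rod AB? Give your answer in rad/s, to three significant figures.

9.17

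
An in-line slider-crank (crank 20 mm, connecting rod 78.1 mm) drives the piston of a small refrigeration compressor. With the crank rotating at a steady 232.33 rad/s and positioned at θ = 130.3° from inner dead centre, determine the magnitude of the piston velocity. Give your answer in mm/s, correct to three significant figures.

2950

ω = 232.3 rad/s
For an in-line slider-crank, x = r cosθ + √(L² − r² sin²θ), so v = −rω sinθ·[1 + r cosθ/√(L² − r² sin²θ)].
With r = 0.02 m, L = 0.0781 m, θ = 130.3°: √(L² − r² sin²θ) = 0.076596 m.
v = −0.02·232.3·0.76267·[1 + 0.02·-0.64679/0.076596] = -2.9453 m/s.
|v| = 2.9453 m/s = 2945.3 mm/s.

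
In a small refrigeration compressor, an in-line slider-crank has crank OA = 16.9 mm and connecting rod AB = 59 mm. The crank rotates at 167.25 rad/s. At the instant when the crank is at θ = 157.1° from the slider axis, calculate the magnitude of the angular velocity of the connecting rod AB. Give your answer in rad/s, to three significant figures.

44.4

ω = 167.2 rad/s
The rod makes angle φ with the slider axis where L sinφ = r sinθ; differentiating, L cosφ·φ̇ = r ω cosθ.
L cosφ = √(L² − r² sin²θ) = 0.058632 m.
|ω_rod| = r ω |cosθ| / √(L² − r² sin²θ) = 0.0169·167.2·0.92119/0.058632 = 44.408 rad/s.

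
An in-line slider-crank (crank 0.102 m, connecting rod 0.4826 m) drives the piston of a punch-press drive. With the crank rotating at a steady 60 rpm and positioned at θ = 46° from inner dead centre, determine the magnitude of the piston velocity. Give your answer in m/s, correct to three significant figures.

0.529

ω = 2π·60/60 = 6.283 rad/s
For an in-line slider-crank, x = r cosθ + √(L² − r² sin²θ), so v = −rω sinθ·[1 + r cosθ/√(L² − r² sin²θ)].
With r = 0.102 m, L = 0.4826 m, θ = 46°: √(L² − r² sin²θ) = 0.47699 m.
v = −0.102·6.283·0.71934·[1 + 0.102·0.69466/0.47699] = -0.5295 m/s.
|v| = 0.5295 m/s.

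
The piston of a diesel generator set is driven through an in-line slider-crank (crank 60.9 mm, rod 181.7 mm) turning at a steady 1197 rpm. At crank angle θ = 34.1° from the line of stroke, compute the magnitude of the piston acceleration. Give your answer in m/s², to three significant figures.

ω = 2π·1197/60 = 125.3 rad/s
x(θ) = r cosθ + √(L² − r² sin²θ); with ω constant, a = ω²·d²x/dθ².
d²x/dθ² = −r cosθ − r²(cos2θ)/√u − r⁴ sin²2θ/(4u^{3/2}),  u = L² − r² sin²θ = 0.0318492 m².
Substituting r = 0.0609 m, L = 0.1817 m, θ = 34.1°: d²x/dθ² = -0.058668 m.
a = ω²·d²x/dθ² = (125.3)²·(-0.058668) = -921.82 m/s²;  |a| = 921.82 m/s².

922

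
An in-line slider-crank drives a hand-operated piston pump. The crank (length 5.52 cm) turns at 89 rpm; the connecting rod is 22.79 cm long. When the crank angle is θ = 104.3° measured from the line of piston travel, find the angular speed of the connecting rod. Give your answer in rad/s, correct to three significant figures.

0.574

ω = 9.32 rad/s (converted from 89 rpm).
The rod makes angle φ with the slider axis where L sinφ = r sinθ; differentiating, L cosφ·φ̇ = r ω cosθ.
L cosφ = √(L² − r² sin²θ) = 0.22153 m.
|ω_rod| = r ω |cosθ| / √(L² − r² sin²θ) = 0.0552·9.32·0.24700/0.22153 = 0.5736 rad/s.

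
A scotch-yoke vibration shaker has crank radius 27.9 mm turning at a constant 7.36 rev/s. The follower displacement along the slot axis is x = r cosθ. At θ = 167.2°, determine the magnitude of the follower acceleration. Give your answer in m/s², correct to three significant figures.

58.2

ω = 46.24 rad/s (from 7.36 rev/s).
x = r cosθ ⇒ ẍ = −rω² cosθ (ω constant).
|a| = rω²|cosθ| = 0.0279·(46.24)²·|cos 167.2°| = 58.182 m/s².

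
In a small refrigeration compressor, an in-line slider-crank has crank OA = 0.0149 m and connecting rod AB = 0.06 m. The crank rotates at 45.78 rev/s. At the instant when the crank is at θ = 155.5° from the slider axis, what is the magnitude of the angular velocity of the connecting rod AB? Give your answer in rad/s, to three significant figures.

65.3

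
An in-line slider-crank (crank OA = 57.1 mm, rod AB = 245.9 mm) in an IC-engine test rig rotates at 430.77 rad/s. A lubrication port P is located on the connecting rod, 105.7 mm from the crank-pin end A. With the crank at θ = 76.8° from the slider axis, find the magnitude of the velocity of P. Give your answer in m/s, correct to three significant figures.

24.7

ω = 430.8 rad/s.  Crank-pin speed |V_A| = rω = 24.597 m/s, perpendicular to OA.
Rod angle: sinφ = −(r/L) sinθ ⇒ φ = -13.066°; ω_rod = −rω cosθ/√(L²−r²sin²θ) = -23.449 rad/s.
V_P = V_A + ω_rod × AP, with AP = 0.1057 m along the rod.
Components: V_Px = −rω sinθ − a·ω_rod·sinφ = -24.507 m/s;  V_Py = rω cosθ + a·ω_rod·cosφ = +3.2024 m/s.
|V_P| = √(V_Px² + V_Py²) = 24.716 m/s.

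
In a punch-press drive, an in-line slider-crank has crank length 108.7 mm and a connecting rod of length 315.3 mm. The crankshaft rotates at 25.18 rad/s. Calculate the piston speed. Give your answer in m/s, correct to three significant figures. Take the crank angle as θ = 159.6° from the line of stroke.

0.644

ω = 25.18 rad/s
For an in-line slider-crank, x = r cosθ + √(L² − r² sin²θ), so v = −rω sinθ·[1 + r cosθ/√(L² − r² sin²θ)].
With r = 0.1087 m, L = 0.3153 m, θ = 159.6°: √(L² − r² sin²θ) = 0.31302 m.
v = −0.1087·25.18·0.34857·[1 + 0.1087·-0.93728/0.31302] = -0.64353 m/s.
|v| = 0.64353 m/s.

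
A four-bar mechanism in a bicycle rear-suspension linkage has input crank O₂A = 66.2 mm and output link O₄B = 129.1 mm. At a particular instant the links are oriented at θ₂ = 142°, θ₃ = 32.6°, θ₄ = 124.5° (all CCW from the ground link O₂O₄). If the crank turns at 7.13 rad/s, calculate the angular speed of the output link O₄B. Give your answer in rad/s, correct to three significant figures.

ω₂ = 7.13 rad/s
Differentiating the loop-closure r₂e^{iθ₂}+r₃e^{iθ₃}=r₁+r₄e^{iθ₄} gives r₂ω₂e^{iθ₂}+r₃ω₃e^{iθ₃}=r₄ω₄e^{iθ₄}.
Eliminating the other unknown: ω₄ = r₂ω₂ sin(θ₂−θ₃) / [r₄ sin(θ₄−θ₃)].
Numerator sine = +0.94322; denominator sine = +0.99945.
Result = 0.0662·7.13·(+0.94322) / (0.1291·(+0.99945)) = +3.4504 rad/s; magnitude 3.4504 rad/s.

3.45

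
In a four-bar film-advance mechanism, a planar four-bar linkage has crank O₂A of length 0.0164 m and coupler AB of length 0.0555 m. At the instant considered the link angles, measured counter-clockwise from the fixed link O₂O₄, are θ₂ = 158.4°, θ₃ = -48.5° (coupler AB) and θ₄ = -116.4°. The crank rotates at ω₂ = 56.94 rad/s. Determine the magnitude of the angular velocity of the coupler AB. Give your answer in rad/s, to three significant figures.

18.1

ω₂ = 56.94 rad/s
Differentiating the loop-closure r₂e^{iθ₂}+r₃e^{iθ₃}=r₁+r₄e^{iθ₄} gives r₂ω₂e^{iθ₂}+r₃ω₃e^{iθ₃}=r₄ω₄e^{iθ₄}.
Eliminating the other unknown: ω₃ = r₂ω₂ sin(θ₄−θ₂) / [r₃ sin(θ₃−θ₄)].
Numerator sine = +0.99649; denominator sine = +0.92653.
Result = 0.0164·56.94·(+0.99649) / (0.0555·(+0.92653)) = +18.096 rad/s; magnitude 18.096 rad/s.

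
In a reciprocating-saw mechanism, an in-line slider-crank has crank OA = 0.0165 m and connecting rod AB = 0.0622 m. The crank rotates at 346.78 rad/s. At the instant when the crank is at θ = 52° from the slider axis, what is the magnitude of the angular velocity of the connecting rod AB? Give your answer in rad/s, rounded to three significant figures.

57.9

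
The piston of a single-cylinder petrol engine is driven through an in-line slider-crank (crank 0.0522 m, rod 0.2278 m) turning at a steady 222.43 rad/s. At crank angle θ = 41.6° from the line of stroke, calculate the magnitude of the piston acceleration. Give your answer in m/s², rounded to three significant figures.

ω = 222.4 rad/s
x(θ) = r cosθ + √(L² − r² sin²θ); with ω constant, a = ω²·d²x/dθ².
d²x/dθ² = −r cosθ − r²(cos2θ)/√u − r⁴ sin²2θ/(4u^{3/2}),  u = L² − r² sin²θ = 0.0506917 m².
Substituting r = 0.0522 m, L = 0.2278 m, θ = 41.6°: d²x/dθ² = -0.040628 m.
a = ω²·d²x/dθ² = (222.4)²·(-0.040628) = -2010.1 m/s²;  |a| = 2010.1 m/s².

2010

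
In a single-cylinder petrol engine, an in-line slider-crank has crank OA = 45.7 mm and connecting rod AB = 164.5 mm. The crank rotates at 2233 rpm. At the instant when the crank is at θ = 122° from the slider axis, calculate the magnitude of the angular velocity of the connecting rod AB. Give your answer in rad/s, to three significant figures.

35.4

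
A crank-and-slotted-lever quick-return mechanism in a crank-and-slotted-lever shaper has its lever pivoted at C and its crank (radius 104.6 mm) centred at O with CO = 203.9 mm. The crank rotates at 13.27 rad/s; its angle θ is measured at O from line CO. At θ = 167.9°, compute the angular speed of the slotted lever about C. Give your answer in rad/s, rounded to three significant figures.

12.2

ω = 13.27 rad/s
Crank pin A relative to C: A = (d + r cosθ, r sinθ); lever angle φ = atan2(r sinθ, d + r cosθ).
Differentiating tanφ: φ̇ = rω(d cosθ + r)/(d² + r² + 2dr cosθ).
d² + r² + 2dr cosθ = |CA|² = 0.0108082 m²;  d cosθ + r = -0.09477 m.
|ω_lever| = |0.1046·13.27·-0.09477| / 0.0108082 = 12.171 rad/s.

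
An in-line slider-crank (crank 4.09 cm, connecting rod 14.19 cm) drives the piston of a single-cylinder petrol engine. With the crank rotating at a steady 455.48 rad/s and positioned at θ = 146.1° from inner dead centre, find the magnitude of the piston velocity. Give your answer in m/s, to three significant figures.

7.87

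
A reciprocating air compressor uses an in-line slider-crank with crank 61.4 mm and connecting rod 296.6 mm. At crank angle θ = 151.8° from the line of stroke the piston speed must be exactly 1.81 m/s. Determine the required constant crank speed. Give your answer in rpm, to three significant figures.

729

For an in-line slider-crank, |v_piston| = rω|sinθ|·[1 + r cosθ/√(L² − r² sin²θ)].
With r = 0.0614 m, L = 0.2966 m, θ = 151.8°: the bracketed kinematic factor |dx/dθ| = 0.023696 m.
ω = v/|dx/dθ| = 1.81/0.023696 = 76.385 rad/s.
N = 60ω/(2π) = 729.43 rpm.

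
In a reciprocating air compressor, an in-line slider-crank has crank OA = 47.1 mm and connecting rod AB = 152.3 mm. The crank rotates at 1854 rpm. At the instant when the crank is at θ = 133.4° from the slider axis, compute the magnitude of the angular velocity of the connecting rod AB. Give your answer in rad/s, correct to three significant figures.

ω = 194.2 rad/s (converted from 1854 rpm).
The rod makes angle φ with the slider axis where L sinφ = r sinθ; differentiating, L cosφ·φ̇ = r ω cosθ.
L cosφ = √(L² − r² sin²θ) = 0.14841 m.
|ω_rod| = r ω |cosθ| / √(L² − r² sin²θ) = 0.0471·194.2·0.68709/0.14841 = 42.337 rad/s.

42.3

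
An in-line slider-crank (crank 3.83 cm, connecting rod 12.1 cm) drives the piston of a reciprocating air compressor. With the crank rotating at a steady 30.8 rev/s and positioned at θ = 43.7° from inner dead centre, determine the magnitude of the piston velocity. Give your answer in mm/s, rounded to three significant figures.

ω = 2π·30.8 = 193.5 rad/s
For an in-line slider-crank, x = r cosθ + √(L² − r² sin²θ), so v = −rω sinθ·[1 + r cosθ/√(L² − r² sin²θ)].
With r = 0.0383 m, L = 0.121 m, θ = 43.7°: √(L² − r² sin²θ) = 0.11807 m.
v = −0.0383·193.5·0.69088·[1 + 0.0383·0.72297/0.11807] = -6.3216 m/s.
|v| = 6.3216 m/s = 6321.6 mm/s.

6320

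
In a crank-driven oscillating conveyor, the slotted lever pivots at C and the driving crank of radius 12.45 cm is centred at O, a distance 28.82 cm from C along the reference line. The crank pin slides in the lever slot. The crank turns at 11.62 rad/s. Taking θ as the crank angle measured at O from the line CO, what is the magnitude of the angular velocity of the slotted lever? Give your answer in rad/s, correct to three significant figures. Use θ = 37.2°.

3.29

ω = 11.62 rad/s
Crank pin A relative to C: A = (d + r cosθ, r sinθ); lever angle φ = atan2(r sinθ, d + r cosθ).
Differentiating tanφ: φ̇ = rω(d cosθ + r)/(d² + r² + 2dr cosθ).
d² + r² + 2dr cosθ = |CA|² = 0.15572 m²;  d cosθ + r = +0.35406 m.
|ω_lever| = |0.1245·11.62·+0.35406| / 0.15572 = 3.2893 rad/s.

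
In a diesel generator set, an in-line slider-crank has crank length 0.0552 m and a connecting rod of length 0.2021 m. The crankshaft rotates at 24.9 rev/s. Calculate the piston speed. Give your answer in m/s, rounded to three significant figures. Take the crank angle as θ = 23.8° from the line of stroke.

ω = 2π·24.9 = 156.5 rad/s
For an in-line slider-crank, x = r cosθ + √(L² − r² sin²θ), so v = −rω sinθ·[1 + r cosθ/√(L² − r² sin²θ)].
With r = 0.0552 m, L = 0.2021 m, θ = 23.8°: √(L² − r² sin²θ) = 0.20087 m.
v = −0.0552·156.5·0.40355·[1 + 0.0552·0.91496/0.20087] = -4.3613 m/s.
|v| = 4.3613 m/s.

4.36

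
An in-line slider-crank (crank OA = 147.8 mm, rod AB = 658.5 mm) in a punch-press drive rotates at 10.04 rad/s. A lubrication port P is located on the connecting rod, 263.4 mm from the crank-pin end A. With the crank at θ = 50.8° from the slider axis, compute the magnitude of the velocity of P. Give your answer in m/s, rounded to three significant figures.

ω = 10.04 rad/s.  Crank-pin speed |V_A| = rω = 1.4839 m/s, perpendicular to OA.
Rod angle: sinφ = −(r/L) sinθ ⇒ φ = -10.017°; ω_rod = −rω cosθ/√(L²−r²sin²θ) = -1.4463 rad/s.
V_P = V_A + ω_rod × AP, with AP = 0.2634 m along the rod.
Components: V_Px = −rω sinθ − a·ω_rod·sinφ = -1.2162 m/s;  V_Py = rω cosθ + a·ω_rod·cosφ = +0.56273 m/s.
|V_P| = √(V_Px² + V_Py²) = 1.3401 m/s.

1.34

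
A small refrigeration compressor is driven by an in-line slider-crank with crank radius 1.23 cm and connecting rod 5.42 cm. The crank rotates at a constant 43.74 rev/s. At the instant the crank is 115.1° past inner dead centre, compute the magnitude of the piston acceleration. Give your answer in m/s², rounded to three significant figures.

ω = 2π·43.7 = 274.8 rad/s
x(θ) = r cosθ + √(L² − r² sin²θ); with ω constant, a = ω²·d²x/dθ².
d²x/dθ² = −r cosθ − r²(cos2θ)/√u − r⁴ sin²2θ/(4u^{3/2}),  u = L² − r² sin²θ = 0.00281357 m².
Substituting r = 0.0123 m, L = 0.0542 m, θ = 115.1°: d²x/dθ² = +0.0070207 m.
a = ω²·d²x/dθ² = (274.8)²·(+0.0070207) = +530.27 m/s²;  |a| = 530.27 m/s².

530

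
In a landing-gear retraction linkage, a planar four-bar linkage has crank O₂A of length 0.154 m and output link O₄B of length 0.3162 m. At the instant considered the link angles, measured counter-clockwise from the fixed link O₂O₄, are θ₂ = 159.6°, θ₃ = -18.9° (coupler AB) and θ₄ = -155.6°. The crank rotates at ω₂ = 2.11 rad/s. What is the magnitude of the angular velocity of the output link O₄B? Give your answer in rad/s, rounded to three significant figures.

0.0392

ω₂ = 2.11 rad/s
Differentiating the loop-closure r₂e^{iθ₂}+r₃e^{iθ₃}=r₁+r₄e^{iθ₄} gives r₂ω₂e^{iθ₂}+r₃ω₃e^{iθ₃}=r₄ω₄e^{iθ₄}.
Eliminating the other unknown: ω₄ = r₂ω₂ sin(θ₂−θ₃) / [r₄ sin(θ₄−θ₃)].
Numerator sine = +0.02618; denominator sine = -0.68582.
Result = 0.154·2.11·(+0.02618) / (0.3162·(-0.68582)) = -0.039224 rad/s; magnitude 0.039224 rad/s.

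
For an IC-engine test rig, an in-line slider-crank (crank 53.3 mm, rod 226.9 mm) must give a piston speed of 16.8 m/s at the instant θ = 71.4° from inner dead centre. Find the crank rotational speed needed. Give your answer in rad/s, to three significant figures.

309

For an in-line slider-crank, |v_piston| = rω|sinθ|·[1 + r cosθ/√(L² − r² sin²θ)].
With r = 0.0533 m, L = 0.2269 m, θ = 71.4°: the bracketed kinematic factor |dx/dθ| = 0.054398 m.
ω = v/|dx/dθ| = 16.8/0.054398 = 308.83 rad/s.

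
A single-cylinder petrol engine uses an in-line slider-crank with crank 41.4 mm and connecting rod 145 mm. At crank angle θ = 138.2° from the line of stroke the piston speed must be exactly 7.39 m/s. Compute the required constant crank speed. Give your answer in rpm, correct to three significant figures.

For an in-line slider-crank, |v_piston| = rω|sinθ|·[1 + r cosθ/√(L² − r² sin²θ)].
With r = 0.0414 m, L = 0.145 m, θ = 138.2°: the bracketed kinematic factor |dx/dθ| = 0.021612 m.
ω = v/|dx/dθ| = 7.39/0.021612 = 341.94 rad/s.
N = 60ω/(2π) = 3265.3 rpm.

3270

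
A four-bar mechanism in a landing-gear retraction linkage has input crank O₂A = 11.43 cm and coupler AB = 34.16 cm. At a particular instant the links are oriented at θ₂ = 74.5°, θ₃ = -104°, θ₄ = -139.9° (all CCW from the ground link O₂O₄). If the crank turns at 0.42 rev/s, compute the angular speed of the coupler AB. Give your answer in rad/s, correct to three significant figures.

0.851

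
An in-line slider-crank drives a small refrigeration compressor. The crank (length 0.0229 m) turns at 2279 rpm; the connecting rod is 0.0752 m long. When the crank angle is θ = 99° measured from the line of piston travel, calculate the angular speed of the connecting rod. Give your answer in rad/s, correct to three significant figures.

ω = 238.7 rad/s (converted from 2279 rpm).
The rod makes angle φ with the slider axis where L sinφ = r sinθ; differentiating, L cosφ·φ̇ = r ω cosθ.
L cosφ = √(L² − r² sin²θ) = 0.071718 m.
|ω_rod| = r ω |cosθ| / √(L² − r² sin²θ) = 0.0229·238.7·0.15643/0.071718 = 11.921 rad/s.

11.9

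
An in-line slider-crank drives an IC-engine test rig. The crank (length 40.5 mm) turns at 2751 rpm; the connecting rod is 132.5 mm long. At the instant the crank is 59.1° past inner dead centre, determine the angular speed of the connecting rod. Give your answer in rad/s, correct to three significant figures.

46.9

ω = 288.1 rad/s (converted from 2751 rpm).
The rod makes angle φ with the slider axis where L sinφ = r sinθ; differentiating, L cosφ·φ̇ = r ω cosθ.
L cosφ = √(L² − r² sin²θ) = 0.12786 m.
|ω_rod| = r ω |cosθ| / √(L² − r² sin²θ) = 0.0405·288.1·0.51354/0.12786 = 46.861 rad/s.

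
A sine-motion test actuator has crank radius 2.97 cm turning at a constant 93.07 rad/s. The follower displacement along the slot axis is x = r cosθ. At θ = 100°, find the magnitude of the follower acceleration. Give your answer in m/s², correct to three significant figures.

44.7

ω = 93.07 rad/s
x = r cosθ ⇒ ẍ = −rω² cosθ (ω constant).
|a| = rω²|cosθ| = 0.0297·(93.07)²·|cos 100°| = 44.673 m/s².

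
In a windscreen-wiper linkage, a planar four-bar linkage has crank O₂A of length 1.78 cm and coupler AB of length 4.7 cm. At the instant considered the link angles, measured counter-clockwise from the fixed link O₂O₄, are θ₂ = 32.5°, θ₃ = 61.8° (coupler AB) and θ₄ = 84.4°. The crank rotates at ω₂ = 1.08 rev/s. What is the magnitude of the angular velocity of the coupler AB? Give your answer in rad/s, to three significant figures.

ω₂ = 6.786 rad/s (from 1.08 rev/s).
Differentiating the loop-closure r₂e^{iθ₂}+r₃e^{iθ₃}=r₁+r₄e^{iθ₄} gives r₂ω₂e^{iθ₂}+r₃ω₃e^{iθ₃}=r₄ω₄e^{iθ₄}.
Eliminating the other unknown: ω₃ = r₂ω₂ sin(θ₄−θ₂) / [r₃ sin(θ₃−θ₄)].
Numerator sine = +0.78694; denominator sine = -0.38430.
Result = 0.0178·6.786·(+0.78694) / (0.047·(-0.38430)) = -5.2626 rad/s; magnitude 5.2626 rad/s.

5.26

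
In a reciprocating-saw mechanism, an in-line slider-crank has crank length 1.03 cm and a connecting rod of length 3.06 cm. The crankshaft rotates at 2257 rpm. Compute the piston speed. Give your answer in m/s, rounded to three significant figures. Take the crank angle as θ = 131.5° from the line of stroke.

1.40

ω = 2π·2257/60 = 236.4 rad/s
For an in-line slider-crank, x = r cosθ + √(L² − r² sin²θ), so v = −rω sinθ·[1 + r cosθ/√(L² − r² sin²θ)].
With r = 0.0103 m, L = 0.0306 m, θ = 131.5°: √(L² − r² sin²θ) = 0.029612 m.
v = −0.0103·236.4·0.74896·[1 + 0.0103·-0.66262/0.029612] = -1.403 m/s.
|v| = 1.403 m/s.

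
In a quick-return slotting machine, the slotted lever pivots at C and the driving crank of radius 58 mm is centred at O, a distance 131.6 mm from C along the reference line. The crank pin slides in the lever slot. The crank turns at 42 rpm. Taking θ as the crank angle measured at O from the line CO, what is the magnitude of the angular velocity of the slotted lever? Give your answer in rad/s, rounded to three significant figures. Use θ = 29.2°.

ω = 4.398 rad/s (from 42 rpm).
Crank pin A relative to C: A = (d + r cosθ, r sinθ); lever angle φ = atan2(r sinθ, d + r cosθ).
Differentiating tanφ: φ̇ = rω(d cosθ + r)/(d² + r² + 2dr cosθ).
d² + r² + 2dr cosθ = |CA|² = 0.0340082 m²;  d cosθ + r = +0.17288 m.
|ω_lever| = |0.058·4.398·+0.17288| / 0.0340082 = 1.2968 rad/s.

1.30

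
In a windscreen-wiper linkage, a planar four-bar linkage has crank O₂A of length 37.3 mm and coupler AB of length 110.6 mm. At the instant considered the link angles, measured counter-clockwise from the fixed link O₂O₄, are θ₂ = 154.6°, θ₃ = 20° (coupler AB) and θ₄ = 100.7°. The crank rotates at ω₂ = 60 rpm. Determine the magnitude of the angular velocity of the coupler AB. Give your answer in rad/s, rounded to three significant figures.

1.73

ω₂ = 6.283 rad/s (from 60 rpm).
Differentiating the loop-closure r₂e^{iθ₂}+r₃e^{iθ₃}=r₁+r₄e^{iθ₄} gives r₂ω₂e^{iθ₂}+r₃ω₃e^{iθ₃}=r₄ω₄e^{iθ₄}.
Eliminating the other unknown: ω₃ = r₂ω₂ sin(θ₄−θ₂) / [r₃ sin(θ₃−θ₄)].
Numerator sine = -0.80799; denominator sine = -0.98686.
Result = 0.0373·6.283·(-0.80799) / (0.1106·(-0.98686)) = +1.7349 rad/s; magnitude 1.7349 rad/s.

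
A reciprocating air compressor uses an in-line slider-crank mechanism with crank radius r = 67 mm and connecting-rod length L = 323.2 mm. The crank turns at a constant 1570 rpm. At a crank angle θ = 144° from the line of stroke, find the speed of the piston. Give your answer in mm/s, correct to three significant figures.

ω = 2π·1570/60 = 164.4 rad/s
For an in-line slider-crank, x = r cosθ + √(L² − r² sin²θ), so v = −rω sinθ·[1 + r cosθ/√(L² − r² sin²θ)].
With r = 0.067 m, L = 0.3232 m, θ = 144°: √(L² − r² sin²θ) = 0.32079 m.
v = −0.067·164.4·0.58779·[1 + 0.067·-0.80902/0.32079] = -5.3807 m/s.
|v| = 5.3807 m/s = 5380.7 mm/s.

5380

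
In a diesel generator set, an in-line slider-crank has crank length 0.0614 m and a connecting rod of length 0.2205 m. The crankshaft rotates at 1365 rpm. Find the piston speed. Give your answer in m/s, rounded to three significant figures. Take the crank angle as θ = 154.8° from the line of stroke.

ω = 2π·1365/60 = 142.9 rad/s
For an in-line slider-crank, x = r cosθ + √(L² − r² sin²θ), so v = −rω sinθ·[1 + r cosθ/√(L² − r² sin²θ)].
With r = 0.0614 m, L = 0.2205 m, θ = 154.8°: √(L² − r² sin²θ) = 0.21894 m.
v = −0.0614·142.9·0.42578·[1 + 0.0614·-0.90483/0.21894] = -2.7887 m/s.
|v| = 2.7887 m/s.

2.79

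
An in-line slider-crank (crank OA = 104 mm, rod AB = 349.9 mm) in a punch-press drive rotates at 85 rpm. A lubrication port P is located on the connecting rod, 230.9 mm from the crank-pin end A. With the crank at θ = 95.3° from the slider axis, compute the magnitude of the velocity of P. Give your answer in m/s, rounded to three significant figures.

0.905

ω = 8.901 rad/s.  Crank-pin speed |V_A| = rω = 0.92572 m/s, perpendicular to OA.
Rod angle: sinφ = −(r/L) sinθ ⇒ φ = -17.215°; ω_rod = −rω cosθ/√(L²−r²sin²θ) = +0.25584 rad/s.
V_P = V_A + ω_rod × AP, with AP = 0.2309 m along the rod.
Components: V_Px = −rω sinθ − a·ω_rod·sinφ = -0.90428 m/s;  V_Py = rω cosθ + a·ω_rod·cosφ = -0.029082 m/s.
|V_P| = √(V_Px² + V_Py²) = 0.90475 m/s.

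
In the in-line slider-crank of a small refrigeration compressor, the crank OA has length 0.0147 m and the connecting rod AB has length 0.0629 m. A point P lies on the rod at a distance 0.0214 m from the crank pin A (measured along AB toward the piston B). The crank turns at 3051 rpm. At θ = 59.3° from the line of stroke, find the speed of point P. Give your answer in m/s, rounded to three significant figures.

4.49

ω = 319.5 rad/s.  Crank-pin speed |V_A| = rω = 4.6966 m/s, perpendicular to OA.
Rod angle: sinφ = −(r/L) sinθ ⇒ φ = -11.593°; ω_rod = −rω cosθ/√(L²−r²sin²θ) = -38.915 rad/s.
V_P = V_A + ω_rod × AP, with AP = 0.0214 m along the rod.
Components: V_Px = −rω sinθ − a·ω_rod·sinφ = -4.2058 m/s;  V_Py = rω cosθ + a·ω_rod·cosφ = +1.582 m/s.
|V_P| = √(V_Px² + V_Py²) = 4.4935 m/s.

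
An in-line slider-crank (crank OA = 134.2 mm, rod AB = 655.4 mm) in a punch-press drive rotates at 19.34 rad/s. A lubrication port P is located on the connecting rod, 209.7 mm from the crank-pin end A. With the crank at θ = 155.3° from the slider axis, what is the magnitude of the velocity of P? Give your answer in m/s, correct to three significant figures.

ω = 19.34 rad/s.  Crank-pin speed |V_A| = rω = 2.5954 m/s, perpendicular to OA.
Rod angle: sinφ = −(r/L) sinθ ⇒ φ = -4.908°; ω_rod = −rω cosθ/√(L²−r²sin²θ) = +3.611 rad/s.
V_P = V_A + ω_rod × AP, with AP = 0.2097 m along the rod.
Components: V_Px = −rω sinθ − a·ω_rod·sinφ = -1.0198 m/s;  V_Py = rω cosθ + a·ω_rod·cosφ = -1.6035 m/s.
|V_P| = √(V_Px² + V_Py²) = 1.9003 m/s.

1.90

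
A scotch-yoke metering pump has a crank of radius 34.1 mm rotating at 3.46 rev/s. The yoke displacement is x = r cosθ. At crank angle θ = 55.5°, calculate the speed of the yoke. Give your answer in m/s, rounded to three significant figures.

0.611

ω = 21.74 rad/s (from 3.46 rev/s).
x = r cosθ ⇒ ẋ = −rω sinθ.
|v| = rω|sinθ| = 0.0341·21.74·|sin 55.5°| = 0.61095 m/s.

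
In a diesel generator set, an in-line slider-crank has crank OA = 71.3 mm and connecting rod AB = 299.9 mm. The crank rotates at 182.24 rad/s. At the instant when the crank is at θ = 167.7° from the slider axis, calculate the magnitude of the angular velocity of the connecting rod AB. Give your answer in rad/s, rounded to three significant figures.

ω = 182.2 rad/s
The rod makes angle φ with the slider axis where L sinφ = r sinθ; differentiating, L cosφ·φ̇ = r ω cosθ.
L cosφ = √(L² − r² sin²θ) = 0.29952 m.
|ω_rod| = r ω |cosθ| / √(L² − r² sin²θ) = 0.0713·182.2·0.97705/0.29952 = 42.387 rad/s.

42.4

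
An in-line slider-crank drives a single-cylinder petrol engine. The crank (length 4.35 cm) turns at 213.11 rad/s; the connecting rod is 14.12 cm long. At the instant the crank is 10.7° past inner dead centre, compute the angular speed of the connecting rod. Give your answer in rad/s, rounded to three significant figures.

64.6

ω = 213.1 rad/s
The rod makes angle φ with the slider axis where L sinφ = r sinθ; differentiating, L cosφ·φ̇ = r ω cosθ.
L cosφ = √(L² − r² sin²θ) = 0.14097 m.
|ω_rod| = r ω |cosθ| / √(L² − r² sin²θ) = 0.0435·213.1·0.98261/0.14097 = 64.618 rad/s.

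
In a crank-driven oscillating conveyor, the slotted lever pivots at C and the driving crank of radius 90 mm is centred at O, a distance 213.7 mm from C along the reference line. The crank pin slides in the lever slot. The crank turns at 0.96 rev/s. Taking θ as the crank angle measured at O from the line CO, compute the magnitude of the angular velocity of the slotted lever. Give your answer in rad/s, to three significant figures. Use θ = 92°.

0.855

ω = 6.032 rad/s (from 0.96 rev/s).
Crank pin A relative to C: A = (d + r cosθ, r sinθ); lever angle φ = atan2(r sinθ, d + r cosθ).
Differentiating tanφ: φ̇ = rω(d cosθ + r)/(d² + r² + 2dr cosθ).
d² + r² + 2dr cosθ = |CA|² = 0.0524252 m²;  d cosθ + r = +0.082542 m.
|ω_lever| = |0.09·6.032·+0.082542| / 0.0524252 = 0.85473 rad/s.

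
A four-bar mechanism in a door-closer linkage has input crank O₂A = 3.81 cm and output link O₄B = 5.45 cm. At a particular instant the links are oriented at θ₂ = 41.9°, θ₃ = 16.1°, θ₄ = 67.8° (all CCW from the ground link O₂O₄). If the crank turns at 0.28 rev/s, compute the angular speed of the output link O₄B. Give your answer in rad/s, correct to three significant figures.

ω₂ = 1.759 rad/s (from 0.28 rev/s).
Differentiating the loop-closure r₂e^{iθ₂}+r₃e^{iθ₃}=r₁+r₄e^{iθ₄} gives r₂ω₂e^{iθ₂}+r₃ω₃e^{iθ₃}=r₄ω₄e^{iθ₄}.
Eliminating the other unknown: ω₄ = r₂ω₂ sin(θ₂−θ₃) / [r₄ sin(θ₄−θ₃)].
Numerator sine = +0.43523; denominator sine = +0.78478.
Result = 0.0381·1.759·(+0.43523) / (0.0545·(+0.78478)) = +0.68209 rad/s; magnitude 0.68209 rad/s.

0.682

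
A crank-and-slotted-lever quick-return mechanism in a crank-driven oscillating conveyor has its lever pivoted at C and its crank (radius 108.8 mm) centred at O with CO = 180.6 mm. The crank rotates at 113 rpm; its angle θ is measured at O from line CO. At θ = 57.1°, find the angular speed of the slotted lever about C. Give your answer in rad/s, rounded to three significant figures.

ω = 11.83 rad/s (from 113 rpm).
Crank pin A relative to C: A = (d + r cosθ, r sinθ); lever angle φ = atan2(r sinθ, d + r cosθ).
Differentiating tanφ: φ̇ = rω(d cosθ + r)/(d² + r² + 2dr cosθ).
d² + r² + 2dr cosθ = |CA|² = 0.0657998 m²;  d cosθ + r = +0.2069 m.
|ω_lever| = |0.1088·11.83·+0.2069| / 0.0657998 = 4.0482 rad/s.

4.05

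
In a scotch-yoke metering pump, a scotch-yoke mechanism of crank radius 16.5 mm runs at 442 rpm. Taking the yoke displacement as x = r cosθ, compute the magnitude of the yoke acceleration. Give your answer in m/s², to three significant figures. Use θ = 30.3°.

30.5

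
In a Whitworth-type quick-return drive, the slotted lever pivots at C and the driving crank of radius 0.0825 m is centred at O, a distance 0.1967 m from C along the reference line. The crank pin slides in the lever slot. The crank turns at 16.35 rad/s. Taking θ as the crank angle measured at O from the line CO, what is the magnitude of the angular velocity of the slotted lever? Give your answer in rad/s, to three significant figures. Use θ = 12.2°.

ω = 16.35 rad/s
Crank pin A relative to C: A = (d + r cosθ, r sinθ); lever angle φ = atan2(r sinθ, d + r cosθ).
Differentiating tanφ: φ̇ = rω(d cosθ + r)/(d² + r² + 2dr cosθ).
d² + r² + 2dr cosθ = |CA|² = 0.0772197 m²;  d cosθ + r = +0.27476 m.
|ω_lever| = |0.0825·16.35·+0.27476| / 0.0772197 = 4.7995 rad/s.

4.80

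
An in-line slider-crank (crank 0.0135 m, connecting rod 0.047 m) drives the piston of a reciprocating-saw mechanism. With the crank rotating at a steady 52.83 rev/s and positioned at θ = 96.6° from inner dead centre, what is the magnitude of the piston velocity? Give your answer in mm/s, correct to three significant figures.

4300

ω = 2π·52.8 = 331.9 rad/s
For an in-line slider-crank, x = r cosθ + √(L² − r² sin²θ), so v = −rω sinθ·[1 + r cosθ/√(L² − r² sin²θ)].
With r = 0.0135 m, L = 0.047 m, θ = 96.6°: √(L² − r² sin²θ) = 0.045046 m.
v = −0.0135·331.9·0.99337·[1 + 0.0135·-0.11494/0.045046] = -4.2982 m/s.
|v| = 4.2982 m/s = 4298.2 mm/s.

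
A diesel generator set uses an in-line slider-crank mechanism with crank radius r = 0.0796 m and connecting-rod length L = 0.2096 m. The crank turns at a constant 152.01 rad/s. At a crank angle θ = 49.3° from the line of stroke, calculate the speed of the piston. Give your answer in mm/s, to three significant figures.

11500

ω = 152 rad/s
For an in-line slider-crank, x = r cosθ + √(L² − r² sin²θ), so v = −rω sinθ·[1 + r cosθ/√(L² − r² sin²θ)].
With r = 0.0796 m, L = 0.2096 m, θ = 49.3°: √(L² − r² sin²θ) = 0.20072 m.
v = −0.0796·152·0.75813·[1 + 0.0796·0.65210/0.20072] = -11.546 m/s.
|v| = 11.546 m/s = 11546 mm/s.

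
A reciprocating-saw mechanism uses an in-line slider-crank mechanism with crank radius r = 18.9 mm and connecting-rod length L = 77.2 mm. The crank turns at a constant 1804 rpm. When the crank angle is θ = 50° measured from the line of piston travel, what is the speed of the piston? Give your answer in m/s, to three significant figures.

ω = 2π·1804/60 = 188.9 rad/s
For an in-line slider-crank, x = r cosθ + √(L² − r² sin²θ), so v = −rω sinθ·[1 + r cosθ/√(L² − r² sin²θ)].
With r = 0.0189 m, L = 0.0772 m, θ = 50°: √(L² − r² sin²θ) = 0.07583 m.
v = −0.0189·188.9·0.76604·[1 + 0.0189·0.64279/0.07583] = -3.1733 m/s.
|v| = 3.1733 m/s.

3.17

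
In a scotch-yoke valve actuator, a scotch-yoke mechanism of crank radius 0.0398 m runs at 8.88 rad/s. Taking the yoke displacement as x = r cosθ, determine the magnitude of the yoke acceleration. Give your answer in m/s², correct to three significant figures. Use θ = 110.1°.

ω = 8.88 rad/s
x = r cosθ ⇒ ẍ = −rω² cosθ (ω constant).
|a| = rω²|cosθ| = 0.0398·(8.88)²·|cos 110.1°| = 1.0785 m/s².

1.08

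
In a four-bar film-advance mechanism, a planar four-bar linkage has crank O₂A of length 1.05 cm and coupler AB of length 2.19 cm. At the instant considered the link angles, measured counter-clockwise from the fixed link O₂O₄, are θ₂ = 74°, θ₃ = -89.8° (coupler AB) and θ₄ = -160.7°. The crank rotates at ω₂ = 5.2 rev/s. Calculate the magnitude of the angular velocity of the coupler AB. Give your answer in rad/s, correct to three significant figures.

ω₂ = 32.67 rad/s (from 5.2 rev/s).
Differentiating the loop-closure r₂e^{iθ₂}+r₃e^{iθ₃}=r₁+r₄e^{iθ₄} gives r₂ω₂e^{iθ₂}+r₃ω₃e^{iθ₃}=r₄ω₄e^{iθ₄}.
Eliminating the other unknown: ω₃ = r₂ω₂ sin(θ₄−θ₂) / [r₃ sin(θ₃−θ₄)].
Numerator sine = +0.81614; denominator sine = +0.94495.
Result = 0.0105·32.67·(+0.81614) / (0.0219·(+0.94495)) = +13.53 rad/s; magnitude 13.53 rad/s.

13.5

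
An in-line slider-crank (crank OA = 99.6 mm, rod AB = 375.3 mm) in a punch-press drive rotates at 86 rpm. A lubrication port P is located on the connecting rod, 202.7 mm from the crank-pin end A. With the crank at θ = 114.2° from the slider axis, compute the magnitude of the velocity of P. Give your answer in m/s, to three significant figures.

0.787

ω = 9.006 rad/s.  Crank-pin speed |V_A| = rω = 0.89699 m/s, perpendicular to OA.
Rod angle: sinφ = −(r/L) sinθ ⇒ φ = -14.008°; ω_rod = −rω cosθ/√(L²−r²sin²θ) = +1.0098 rad/s.
V_P = V_A + ω_rod × AP, with AP = 0.2027 m along the rod.
Components: V_Px = −rω sinθ − a·ω_rod·sinφ = -0.76861 m/s;  V_Py = rω cosθ + a·ω_rod·cosφ = -0.1691 m/s.
|V_P| = √(V_Px² + V_Py²) = 0.787 m/s.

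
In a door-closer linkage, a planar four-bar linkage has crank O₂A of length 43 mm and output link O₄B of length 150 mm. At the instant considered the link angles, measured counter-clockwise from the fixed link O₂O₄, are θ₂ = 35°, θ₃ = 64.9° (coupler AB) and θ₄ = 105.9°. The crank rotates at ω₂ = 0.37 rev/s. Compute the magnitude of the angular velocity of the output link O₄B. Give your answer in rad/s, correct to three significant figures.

ω₂ = 2.325 rad/s (from 0.37 rev/s).
Differentiating the loop-closure r₂e^{iθ₂}+r₃e^{iθ₃}=r₁+r₄e^{iθ₄} gives r₂ω₂e^{iθ₂}+r₃ω₃e^{iθ₃}=r₄ω₄e^{iθ₄}.
Eliminating the other unknown: ω₄ = r₂ω₂ sin(θ₂−θ₃) / [r₄ sin(θ₄−θ₃)].
Numerator sine = -0.49849; denominator sine = +0.65606.
Result = 0.043·2.325·(-0.49849) / (0.15·(+0.65606)) = -0.50637 rad/s; magnitude 0.50637 rad/s.

0.506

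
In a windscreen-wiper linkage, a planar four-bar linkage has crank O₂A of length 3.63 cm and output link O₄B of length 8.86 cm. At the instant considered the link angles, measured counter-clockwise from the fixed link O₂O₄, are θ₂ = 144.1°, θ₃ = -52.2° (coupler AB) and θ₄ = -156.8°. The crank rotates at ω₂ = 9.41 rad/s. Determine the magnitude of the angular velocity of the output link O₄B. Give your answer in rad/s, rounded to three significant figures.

1.12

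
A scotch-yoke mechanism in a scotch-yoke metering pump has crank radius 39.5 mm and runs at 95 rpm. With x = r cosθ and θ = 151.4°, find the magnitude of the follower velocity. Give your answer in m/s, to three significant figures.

ω = 9.948 rad/s (from 95 rpm).
x = r cosθ ⇒ ẋ = −rω sinθ.
|v| = rω|sinθ| = 0.0395·9.948·|sin 151.4°| = 0.18811 m/s.

0.188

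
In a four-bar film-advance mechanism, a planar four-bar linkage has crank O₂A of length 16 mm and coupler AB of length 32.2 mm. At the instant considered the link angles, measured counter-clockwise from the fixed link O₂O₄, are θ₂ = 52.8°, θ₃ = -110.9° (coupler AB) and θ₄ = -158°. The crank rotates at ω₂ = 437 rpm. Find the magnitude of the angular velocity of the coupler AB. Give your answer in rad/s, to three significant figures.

15.9

ω₂ = 45.76 rad/s (from 437 rpm).
Differentiating the loop-closure r₂e^{iθ₂}+r₃e^{iθ₃}=r₁+r₄e^{iθ₄} gives r₂ω₂e^{iθ₂}+r₃ω₃e^{iθ₃}=r₄ω₄e^{iθ₄}.
Eliminating the other unknown: ω₃ = r₂ω₂ sin(θ₄−θ₂) / [r₃ sin(θ₃−θ₄)].
Numerator sine = +0.51204; denominator sine = +0.73254.
Result = 0.016·45.76·(+0.51204) / (0.0322·(+0.73254)) = +15.895 rad/s; magnitude 15.895 rad/s.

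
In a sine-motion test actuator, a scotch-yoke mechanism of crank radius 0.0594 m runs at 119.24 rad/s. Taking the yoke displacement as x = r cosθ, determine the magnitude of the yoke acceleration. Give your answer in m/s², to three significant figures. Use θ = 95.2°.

76.5

ω = 119.2 rad/s
x = r cosθ ⇒ ẍ = −rω² cosθ (ω constant).
|a| = rω²|cosθ| = 0.0594·(119.2)²·|cos 95.2°| = 76.545 m/s².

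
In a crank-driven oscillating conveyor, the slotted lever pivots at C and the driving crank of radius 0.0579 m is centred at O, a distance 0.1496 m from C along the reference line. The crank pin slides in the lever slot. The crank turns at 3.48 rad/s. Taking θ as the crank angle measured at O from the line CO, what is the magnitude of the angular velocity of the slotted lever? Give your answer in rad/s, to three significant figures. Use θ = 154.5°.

1.54

ω = 3.48 rad/s
Crank pin A relative to C: A = (d + r cosθ, r sinθ); lever angle φ = atan2(r sinθ, d + r cosθ).
Differentiating tanφ: φ̇ = rω(d cosθ + r)/(d² + r² + 2dr cosθ).
d² + r² + 2dr cosθ = |CA|² = 0.0100965 m²;  d cosθ + r = -0.077127 m.
|ω_lever| = |0.0579·3.48·-0.077127| / 0.0100965 = 1.5392 rad/s.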